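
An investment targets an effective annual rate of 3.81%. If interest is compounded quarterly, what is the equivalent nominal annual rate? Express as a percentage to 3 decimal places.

3.757%

(1 + r/4)^4 − 1 = 0.0381, so 1 + r/4 = 1.0381^(1/4).
r/4 = 0.009392, so r = 0.037567 = 3.757%.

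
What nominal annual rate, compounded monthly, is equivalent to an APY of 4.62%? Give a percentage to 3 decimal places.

(1 + r/12)^12 − 1 = 0.0462, so 1 + r/12 = 1.0462^(1/12).
r/12 = 0.003771, so r = 0.045250 = 4.525%.

4.525%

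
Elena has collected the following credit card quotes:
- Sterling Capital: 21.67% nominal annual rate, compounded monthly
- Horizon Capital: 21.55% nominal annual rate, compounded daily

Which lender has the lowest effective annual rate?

Sterling Capital: (1 + 0.2167/12)^12 − 1 = 23.957%
Horizon Capital: (1 + 0.2155/365)^365 − 1 = 24.040%
The lowest effective annual rate is Sterling Capital at 23.957%.

Sterling Capital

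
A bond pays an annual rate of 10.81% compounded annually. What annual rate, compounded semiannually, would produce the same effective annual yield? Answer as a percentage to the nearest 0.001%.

Compounded annually, EAR = nominal = 0.108100.
Solve (1 + r/2)^2 = 1.108100: r/2 = 1.108100^(1/2) − 1 = 0.052663, so r = 0.105327 = 10.533%.

10.533%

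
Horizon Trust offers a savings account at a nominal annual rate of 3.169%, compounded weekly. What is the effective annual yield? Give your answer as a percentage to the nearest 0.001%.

EAR = (1 + 0.03169/52)^52 − 1.
= (1 + 0.000609)^52 − 1 = 1.032188 − 1 = 3.219%.

3.219%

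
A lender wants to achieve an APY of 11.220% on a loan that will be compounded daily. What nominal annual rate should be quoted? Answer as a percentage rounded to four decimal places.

10.6356%

(1 + r/365)^365 − 1 = 0.11220, so 1 + r/365 = 1.11220^(1/365).
r/365 = 0.000291, so r = 0.106356 = 10.6356%.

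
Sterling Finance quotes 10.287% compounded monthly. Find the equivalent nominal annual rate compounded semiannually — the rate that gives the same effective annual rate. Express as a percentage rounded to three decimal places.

10.510%

EAR = (1 + 0.10287/12)^12 − 1 = 0.107861.
Solve (1 + r/2)^2 = 1.107861: r/2 = 1.107861^(1/2) − 1 = 0.052550, so r = 0.105100 = 10.510%.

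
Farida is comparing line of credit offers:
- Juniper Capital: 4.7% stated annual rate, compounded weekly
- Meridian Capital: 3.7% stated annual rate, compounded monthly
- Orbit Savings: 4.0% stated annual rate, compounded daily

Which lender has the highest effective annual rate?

Juniper Capital: (1 + 0.047/52)^52 − 1 = 4.810%
Meridian Capital: (1 + 0.037/12)^12 − 1 = 3.763%
Orbit Savings: (1 + 0.040/365)^365 − 1 = 4.081%
The highest effective annual rate is Juniper Capital at 4.810%.

Juniper Capital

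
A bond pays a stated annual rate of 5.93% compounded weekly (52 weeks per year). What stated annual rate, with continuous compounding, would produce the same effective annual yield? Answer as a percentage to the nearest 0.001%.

5.927%

EAR = (1 + 0.0593/52)^52 − 1 = 0.061058.
Equivalent continuous rate: r = ln(1 + 0.061058) = 0.059266 = 5.927%.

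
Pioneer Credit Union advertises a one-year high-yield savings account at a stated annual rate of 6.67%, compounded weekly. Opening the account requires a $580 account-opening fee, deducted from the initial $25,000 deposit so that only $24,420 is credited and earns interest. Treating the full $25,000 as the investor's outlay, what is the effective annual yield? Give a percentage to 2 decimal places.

4.41%

Value after one year: 24,420 × (1 + 0.0667/52)^52 = 24,420 × 1.068929 = $26,103.25.
Effective yield on the $25,000 outlay: 26,103.25 / 25,000 − 1 = 0.044130 = 4.41%.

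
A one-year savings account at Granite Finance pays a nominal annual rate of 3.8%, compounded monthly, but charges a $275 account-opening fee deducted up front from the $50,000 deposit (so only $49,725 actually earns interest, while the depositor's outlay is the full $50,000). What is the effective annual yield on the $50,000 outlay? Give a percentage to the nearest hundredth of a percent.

Value after one year: 49,725 × (1 + 0.038/12)^12 = 49,725 × 1.038669 = $51,647.81.
Effective yield on the $50,000 outlay: 51,647.81 / 50,000 − 1 = 0.032956 = 3.30%.

3.30%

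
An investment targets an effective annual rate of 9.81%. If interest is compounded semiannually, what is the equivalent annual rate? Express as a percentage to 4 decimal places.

9.5805%

(1 + r/2)^2 − 1 = 0.0981, so 1 + r/2 = 1.0981^(1/2).
r/2 = 0.047903, so r = 0.095805 = 9.5805%.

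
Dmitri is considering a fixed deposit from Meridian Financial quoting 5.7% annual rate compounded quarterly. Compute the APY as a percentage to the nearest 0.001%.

5.823%

EAR = (1 + 0.057/4)^4 − 1.
= (1 + 0.014250)^4 − 1 = 1.058230 − 1 = 5.823%.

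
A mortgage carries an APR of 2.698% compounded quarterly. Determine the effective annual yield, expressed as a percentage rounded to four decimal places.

2.7254%

EAR = (1 + 0.02698/4)^4 − 1.
= (1 + 0.006745)^4 − 1 = 1.027254 − 1 = 2.7254%.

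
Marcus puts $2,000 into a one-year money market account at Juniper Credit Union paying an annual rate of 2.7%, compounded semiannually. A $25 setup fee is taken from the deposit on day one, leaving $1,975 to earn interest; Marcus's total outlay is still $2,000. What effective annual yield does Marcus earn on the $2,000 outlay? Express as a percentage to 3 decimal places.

Value after one year: 1,975 × (1 + 0.027/2)^2 = 1,975 × 1.027182 = $2,028.68.
Effective yield on the $2,000 outlay: 2,028.68 / 2,000 − 1 = 0.014342 = 1.434%.

1.434%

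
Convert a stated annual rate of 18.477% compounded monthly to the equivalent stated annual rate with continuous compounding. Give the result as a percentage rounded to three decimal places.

18.336%

EAR = (1 + 0.18477/12)^12 − 1 = 0.201249.
Equivalent continuous rate: r = ln(1 + 0.201249) = 0.183362 = 18.336%.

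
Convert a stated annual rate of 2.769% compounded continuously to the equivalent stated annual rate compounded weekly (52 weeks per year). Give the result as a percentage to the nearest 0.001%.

2.770%

EAR under continuous compounding: e^0.02769 − 1 = 0.028077.
Solve (1 + r/52)^52 = 1.028077: r/52 = 1.028077^(1/52) − 1 = 0.000533, so r = 0.027697 = 2.770%.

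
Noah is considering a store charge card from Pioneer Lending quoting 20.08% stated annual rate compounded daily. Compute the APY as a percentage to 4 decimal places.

22.2313%

EAR = (1 + 0.2008/365)^365 − 1.
= 1.222313 − 1 = 22.2313%.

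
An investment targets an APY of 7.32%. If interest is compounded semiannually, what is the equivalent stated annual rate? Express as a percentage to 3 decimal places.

7.191%

(1 + r/2)^2 − 1 = 0.0732, so 1 + r/2 = 1.0732^(1/2).
r/2 = 0.035954, so r = 0.071907 = 7.191%.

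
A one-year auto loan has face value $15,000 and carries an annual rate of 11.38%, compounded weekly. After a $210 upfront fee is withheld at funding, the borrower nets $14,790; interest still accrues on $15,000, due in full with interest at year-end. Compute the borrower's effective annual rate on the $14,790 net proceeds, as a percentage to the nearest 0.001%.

13.630%

Amount owed after one year: 15,000 × (1 + 0.1138/52)^52 = 15,000 × 1.120389 = $16,805.83.
Effective rate on net proceeds: 16,805.83 / 14,790 − 1 = 0.136297 = 13.630%.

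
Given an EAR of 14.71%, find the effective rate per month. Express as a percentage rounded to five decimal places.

1.15021%

The per-month rate i satisfies (1 + i)^12 = 1 + 0.1471.
i = 1.1471^(1/12) − 1 = 0.0115021 = 1.15021%.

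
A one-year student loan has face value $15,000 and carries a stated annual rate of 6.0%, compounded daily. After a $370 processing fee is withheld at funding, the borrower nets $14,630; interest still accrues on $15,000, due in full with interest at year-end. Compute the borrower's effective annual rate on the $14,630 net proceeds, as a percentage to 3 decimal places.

8.869%

Amount owed after one year: 15,000 × (1 + 0.060/365)^365 = 15,000 × 1.061831 = $15,927.47.
Effective rate on net proceeds: 15,927.47 / 14,630 − 1 = 0.088686 = 8.869%.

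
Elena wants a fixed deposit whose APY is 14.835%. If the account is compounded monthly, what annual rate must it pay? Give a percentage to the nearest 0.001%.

(1 + r/12)^12 − 1 = 0.14835, so 1 + r/12 = 1.14835^(1/12).
r/12 = 0.011594, so r = 0.139126 = 13.913%.

13.913%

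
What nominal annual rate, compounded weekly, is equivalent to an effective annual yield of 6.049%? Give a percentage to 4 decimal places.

5.8764%

(1 + r/52)^52 − 1 = 0.06049, so 1 + r/52 = 1.06049^(1/52).
r/52 = 0.001130, so r = 0.058764 = 5.8764%.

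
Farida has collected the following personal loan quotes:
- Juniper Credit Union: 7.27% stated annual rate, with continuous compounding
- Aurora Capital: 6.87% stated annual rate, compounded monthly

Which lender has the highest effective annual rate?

Juniper Credit Union: e^0.0727 − 1 = 7.541%
Aurora Capital: (1 + 0.0687/12)^12 − 1 = 7.091%
The highest effective annual rate is Juniper Credit Union at 7.541%.

Juniper Credit Union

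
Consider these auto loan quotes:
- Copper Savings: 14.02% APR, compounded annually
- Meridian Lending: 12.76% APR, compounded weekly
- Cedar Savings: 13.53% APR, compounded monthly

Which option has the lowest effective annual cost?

Copper Savings: compounded annually, EAR = 14.020%
Meridian Lending: (1 + 0.1276/52)^52 − 1 = 13.592%
Cedar Savings: (1 + 0.1353/12)^12 − 1 = 14.401%
The lowest effective annual rate is Meridian Lending at 13.592%.

Meridian Lending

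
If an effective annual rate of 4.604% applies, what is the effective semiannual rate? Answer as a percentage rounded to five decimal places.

The per-half-year rate i satisfies (1 + i)^2 = 1 + 0.04604.
i = 1.04604^(1/2) − 1 = 0.0227610 = 2.27610%.

2.27610%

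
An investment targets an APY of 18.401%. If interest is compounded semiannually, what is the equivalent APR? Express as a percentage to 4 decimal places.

(1 + r/2)^2 − 1 = 0.18401, so 1 + r/2 = 1.18401^(1/2).
r/2 = 0.088122, so r = 0.176244 = 17.6244%.

17.6244%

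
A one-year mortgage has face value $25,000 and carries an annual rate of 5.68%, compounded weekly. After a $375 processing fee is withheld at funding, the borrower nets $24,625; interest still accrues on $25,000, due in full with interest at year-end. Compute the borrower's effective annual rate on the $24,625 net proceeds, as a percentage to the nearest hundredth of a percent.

7.45%

Amount owed after one year: 25,000 × (1 + 0.0568/52)^52 = 25,000 × 1.058411 = $26,460.28.
Effective rate on net proceeds: 26,460.28 / 24,625 − 1 = 0.074529 = 7.45%.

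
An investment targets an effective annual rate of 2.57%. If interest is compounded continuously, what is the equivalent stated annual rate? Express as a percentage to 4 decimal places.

2.5375%

Continuous: nominal r satisfies e^r − 1 = 0.0257.
r = ln(1 + 0.0257) = ln(1.0257) = 0.025375 = 2.5375%.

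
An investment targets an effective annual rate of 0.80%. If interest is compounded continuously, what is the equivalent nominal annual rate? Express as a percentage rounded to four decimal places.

0.7968%

Continuous: nominal r satisfies e^r − 1 = 0.0080.
r = ln(1 + 0.0080) = ln(1.0080) = 0.007968 = 0.7968%.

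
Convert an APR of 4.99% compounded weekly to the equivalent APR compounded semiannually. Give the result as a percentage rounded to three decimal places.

EAR = (1 + 0.0499/52)^52 − 1 = 0.051141.
Solve (1 + r/2)^2 = 1.051141: r/2 = 1.051141^(1/2) − 1 = 0.025252, so r = 0.050503 = 5.050%.

5.050%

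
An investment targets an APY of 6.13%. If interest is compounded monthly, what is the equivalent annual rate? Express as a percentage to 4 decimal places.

5.9642%

(1 + r/12)^12 − 1 = 0.0613, so 1 + r/12 = 1.0613^(1/12).
r/12 = 0.004970, so r = 0.059642 = 5.9642%.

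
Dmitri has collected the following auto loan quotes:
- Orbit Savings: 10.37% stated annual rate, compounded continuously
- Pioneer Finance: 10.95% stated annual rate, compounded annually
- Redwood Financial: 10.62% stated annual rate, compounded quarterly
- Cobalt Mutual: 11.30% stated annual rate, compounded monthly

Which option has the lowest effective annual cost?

Orbit Savings

Orbit Savings: e^0.1037 − 1 = 10.927%
Pioneer Finance: compounded annually, EAR = 10.950%
Redwood Financial: (1 + 0.1062/4)^4 − 1 = 11.050%
Cobalt Mutual: (1 + 0.1130/12)^12 − 1 = 11.904%
The lowest effective annual rate is Orbit Savings at 10.927%.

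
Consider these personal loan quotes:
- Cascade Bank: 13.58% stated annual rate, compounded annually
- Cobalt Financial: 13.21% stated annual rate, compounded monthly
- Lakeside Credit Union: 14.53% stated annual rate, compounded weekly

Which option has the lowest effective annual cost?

Cascade Bank

Cascade Bank: compounded annually, EAR = 13.580%
Cobalt Financial: (1 + 0.1321/12)^12 − 1 = 14.040%
Lakeside Credit Union: (1 + 0.1453/52)^52 − 1 = 15.615%
The lowest effective annual rate is Cascade Bank at 13.580%.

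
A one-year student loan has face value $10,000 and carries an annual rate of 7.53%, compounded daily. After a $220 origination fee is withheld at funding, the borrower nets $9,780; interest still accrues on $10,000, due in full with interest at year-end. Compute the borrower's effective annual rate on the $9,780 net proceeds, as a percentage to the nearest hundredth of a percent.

Amount owed after one year: 10,000 × (1 + 0.0753/365)^365 = 10,000 × 1.078199 = $10,781.99.
Effective rate on net proceeds: 10,781.99 / 9,780 − 1 = 0.102453 = 10.25%.

10.25%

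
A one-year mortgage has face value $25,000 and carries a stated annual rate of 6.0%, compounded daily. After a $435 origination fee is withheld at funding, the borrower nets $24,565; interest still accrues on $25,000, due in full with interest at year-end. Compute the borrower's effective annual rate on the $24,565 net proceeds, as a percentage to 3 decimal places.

Amount owed after one year: 25,000 × (1 + 0.060/365)^365 = 25,000 × 1.061831 = $26,545.78.
Effective rate on net proceeds: 26,545.78 / 24,565 − 1 = 0.080634 = 8.063%.

8.063%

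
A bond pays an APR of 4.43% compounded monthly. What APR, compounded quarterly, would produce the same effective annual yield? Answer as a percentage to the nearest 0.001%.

4.446%

EAR = (1 + 0.0443/12)^12 − 1 = 0.045211.
Solve (1 + r/4)^4 = 1.045211: r/4 = 1.045211^(1/4) − 1 = 0.011116, so r = 0.044464 = 4.446%.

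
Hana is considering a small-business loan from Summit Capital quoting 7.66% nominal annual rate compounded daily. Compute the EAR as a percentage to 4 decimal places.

EAR = (1 + 0.0766/365)^365 − 1.
= 1.079601 − 1 = 7.9601%.

7.9601%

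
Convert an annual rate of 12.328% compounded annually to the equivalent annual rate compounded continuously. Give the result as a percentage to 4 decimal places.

11.6253%

Compounded annually, EAR = nominal = 0.123280.
Equivalent continuous rate: r = ln(1 + 0.123280) = 0.116253 = 11.6253%.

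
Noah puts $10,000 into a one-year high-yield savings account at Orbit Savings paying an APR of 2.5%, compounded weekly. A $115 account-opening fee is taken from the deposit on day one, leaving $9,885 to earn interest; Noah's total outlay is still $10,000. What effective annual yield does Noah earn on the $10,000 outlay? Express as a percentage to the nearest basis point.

Value after one year: 9,885 × (1 + 0.025/52)^52 = 9,885 × 1.025309 = $10,135.18.
Effective yield on the $10,000 outlay: 10,135.18 / 10,000 − 1 = 0.013518 = 1.35%.

1.35%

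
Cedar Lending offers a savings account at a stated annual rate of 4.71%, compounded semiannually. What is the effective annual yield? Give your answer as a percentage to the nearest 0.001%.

EAR = (1 + 0.0471/2)^2 − 1.
= 1.047655 − 1 = 4.765%.

4.765%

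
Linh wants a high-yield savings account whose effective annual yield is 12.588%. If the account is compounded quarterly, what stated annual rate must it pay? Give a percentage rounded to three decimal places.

(1 + r/4)^4 − 1 = 0.12588, so 1 + r/4 = 1.12588^(1/4).
r/4 = 0.030085, so r = 0.120340 = 12.034%.

12.034%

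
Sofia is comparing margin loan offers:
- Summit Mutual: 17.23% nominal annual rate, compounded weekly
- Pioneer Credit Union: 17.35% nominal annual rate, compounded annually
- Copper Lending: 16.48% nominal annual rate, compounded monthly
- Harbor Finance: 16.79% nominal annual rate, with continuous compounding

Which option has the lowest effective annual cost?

Summit Mutual: (1 + 0.1723/52)^52 − 1 = 18.770%
Pioneer Credit Union: compounded annually, EAR = 17.350%
Copper Lending: (1 + 0.1648/12)^12 − 1 = 17.784%
Harbor Finance: e^0.1679 − 1 = 18.282%
The lowest effective annual rate is Pioneer Credit Union at 17.350%.

Pioneer Credit Union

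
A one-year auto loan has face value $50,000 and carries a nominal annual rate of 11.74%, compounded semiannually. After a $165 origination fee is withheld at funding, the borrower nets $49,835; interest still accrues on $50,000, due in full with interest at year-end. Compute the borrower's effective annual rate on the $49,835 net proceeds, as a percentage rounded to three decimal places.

12.456%

Amount owed after one year: 50,000 × (1 + 0.1174/2)^2 = 50,000 × 1.120846 = $56,042.28.
Effective rate on net proceeds: 56,042.28 / 49,835 − 1 = 0.124557 = 12.456%.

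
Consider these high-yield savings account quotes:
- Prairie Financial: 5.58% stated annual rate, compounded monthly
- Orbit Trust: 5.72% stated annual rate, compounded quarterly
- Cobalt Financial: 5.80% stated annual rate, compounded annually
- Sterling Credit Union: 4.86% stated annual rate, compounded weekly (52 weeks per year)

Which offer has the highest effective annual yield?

Orbit Trust

Prairie Financial: (1 + 0.0558/12)^12 − 1 = 5.725%
Orbit Trust: (1 + 0.0572/4)^4 − 1 = 5.844%
Cobalt Financial: compounded annually, EAR = 5.800%
Sterling Credit Union: (1 + 0.0486/52)^52 − 1 = 4.978%
The highest effective annual rate is Orbit Trust at 5.844%.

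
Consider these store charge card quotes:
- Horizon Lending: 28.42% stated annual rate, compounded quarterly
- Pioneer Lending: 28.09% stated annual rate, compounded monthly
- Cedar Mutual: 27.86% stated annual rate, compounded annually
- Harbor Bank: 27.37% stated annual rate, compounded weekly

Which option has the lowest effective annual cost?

Cedar Mutual

Horizon Lending: (1 + 0.2842/4)^4 − 1 = 31.595%
Pioneer Lending: (1 + 0.2809/12)^12 − 1 = 32.004%
Cedar Mutual: compounded annually, EAR = 27.860%
Harbor Bank: (1 + 0.2737/52)^52 − 1 = 31.388%
The lowest effective annual rate is Cedar Mutual at 27.860%.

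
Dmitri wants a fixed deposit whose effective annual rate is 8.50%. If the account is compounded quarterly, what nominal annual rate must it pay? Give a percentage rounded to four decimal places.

8.2418%

(1 + r/4)^4 − 1 = 0.0850, so 1 + r/4 = 1.0850^(1/4).
r/4 = 0.020604, so r = 0.082418 = 8.2418%.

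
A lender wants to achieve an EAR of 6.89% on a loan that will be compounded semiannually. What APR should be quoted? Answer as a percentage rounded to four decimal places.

(1 + r/2)^2 − 1 = 0.0689, so 1 + r/2 = 1.0689^(1/2).
r/2 = 0.033876, so r = 0.067752 = 6.7752%.

6.7752%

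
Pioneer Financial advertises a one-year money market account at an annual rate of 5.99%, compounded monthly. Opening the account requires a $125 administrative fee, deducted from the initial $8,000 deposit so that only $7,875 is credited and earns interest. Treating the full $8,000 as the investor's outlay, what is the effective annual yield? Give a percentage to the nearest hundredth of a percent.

Value after one year: 7,875 × (1 + 0.0599/12)^12 = 7,875 × 1.061572 = $8,359.88.
Effective yield on the $8,000 outlay: 8,359.88 / 8,000 − 1 = 0.044985 = 4.50%.

4.50%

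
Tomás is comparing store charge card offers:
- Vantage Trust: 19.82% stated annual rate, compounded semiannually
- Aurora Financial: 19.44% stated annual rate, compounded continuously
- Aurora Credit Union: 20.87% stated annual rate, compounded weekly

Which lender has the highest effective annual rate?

Aurora Credit Union

Vantage Trust: (1 + 0.1982/2)^2 − 1 = 20.802%
Aurora Financial: e^0.1944 − 1 = 21.458%
Aurora Credit Union: (1 + 0.2087/52)^52 − 1 = 23.156%
The highest effective annual rate is Aurora Credit Union at 23.156%.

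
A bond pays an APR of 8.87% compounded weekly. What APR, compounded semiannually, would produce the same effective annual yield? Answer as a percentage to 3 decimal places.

9.062%

EAR = (1 + 0.0887/52)^52 − 1 = 0.092670.
Solve (1 + r/2)^2 = 1.092670: r/2 = 1.092670^(1/2) − 1 = 0.045309, so r = 0.090617 = 9.062%.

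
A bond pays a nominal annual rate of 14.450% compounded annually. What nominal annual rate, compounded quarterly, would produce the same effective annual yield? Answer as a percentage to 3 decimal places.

13.727%

Compounded annually, EAR = nominal = 0.144500.
Solve (1 + r/4)^4 = 1.144500: r/4 = 1.144500^(1/4) − 1 = 0.034318, so r = 0.137271 = 13.727%.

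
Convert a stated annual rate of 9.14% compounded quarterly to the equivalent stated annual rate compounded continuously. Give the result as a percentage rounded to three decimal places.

9.037%

EAR = (1 + 0.0914/4)^4 − 1 = 0.094581.
Equivalent continuous rate: r = ln(1 + 0.094581) = 0.090371 = 9.037%.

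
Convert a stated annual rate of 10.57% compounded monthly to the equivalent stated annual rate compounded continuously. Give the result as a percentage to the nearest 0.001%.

10.524%

EAR = (1 + 0.1057/12)^12 − 1 = 0.110974.
Equivalent continuous rate: r = ln(1 + 0.110974) = 0.105237 = 10.524%.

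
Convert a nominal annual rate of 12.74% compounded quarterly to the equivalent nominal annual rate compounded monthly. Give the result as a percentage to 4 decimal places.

EAR = (1 + 0.1274/4)^4 − 1 = 0.133617.
Solve (1 + r/12)^12 = 1.133617: r/12 = 1.133617^(1/12) − 1 = 0.010506, so r = 0.126071 = 12.6071%.

12.6071%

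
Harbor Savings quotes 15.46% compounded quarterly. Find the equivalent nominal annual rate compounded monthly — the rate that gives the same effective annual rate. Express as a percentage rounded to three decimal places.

15.265%

EAR = (1 + 0.1546/4)^4 − 1 = 0.163796.
Solve (1 + r/12)^12 = 1.163796: r/12 = 1.163796^(1/12) − 1 = 0.012721, so r = 0.152650 = 15.265%.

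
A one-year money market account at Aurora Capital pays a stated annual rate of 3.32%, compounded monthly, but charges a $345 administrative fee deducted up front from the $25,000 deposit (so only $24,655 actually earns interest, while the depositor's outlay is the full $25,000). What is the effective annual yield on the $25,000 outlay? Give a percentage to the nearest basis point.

Value after one year: 24,655 × (1 + 0.0332/12)^12 = 24,655 × 1.033710 = $25,486.12.
Effective yield on the $25,000 outlay: 25,486.12 / 25,000 − 1 = 0.019445 = 1.94%.

1.94%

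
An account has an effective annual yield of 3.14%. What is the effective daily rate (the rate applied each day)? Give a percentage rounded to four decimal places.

The per-day rate i satisfies (1 + i)^365 = 1 + 0.0314.
i = 1.0314^(1/365) − 1 = 0.0000847 = 0.0085%.

0.0085%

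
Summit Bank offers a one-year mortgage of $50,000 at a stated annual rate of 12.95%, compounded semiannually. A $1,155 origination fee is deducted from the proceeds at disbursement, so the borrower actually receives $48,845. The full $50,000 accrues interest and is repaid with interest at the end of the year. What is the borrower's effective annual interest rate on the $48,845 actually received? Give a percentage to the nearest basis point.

16.05%

Amount owed after one year: 50,000 × (1 + 0.1295/2)^2 = 50,000 × 1.133693 = $56,684.63.
Effective rate on net proceeds: 56,684.63 / 48,845 − 1 = 0.160500 = 16.05%.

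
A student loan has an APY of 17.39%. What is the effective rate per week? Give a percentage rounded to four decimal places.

The per-week rate i satisfies (1 + i)^52 = 1 + 0.1739.
i = 1.1739^(1/52) − 1 = 0.0030881 = 0.3088%.

0.3088%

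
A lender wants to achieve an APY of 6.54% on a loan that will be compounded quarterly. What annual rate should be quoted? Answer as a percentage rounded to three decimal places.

(1 + r/4)^4 − 1 = 0.0654, so 1 + r/4 = 1.0654^(1/4).
r/4 = 0.015964, so r = 0.063855 = 6.385%.

6.385%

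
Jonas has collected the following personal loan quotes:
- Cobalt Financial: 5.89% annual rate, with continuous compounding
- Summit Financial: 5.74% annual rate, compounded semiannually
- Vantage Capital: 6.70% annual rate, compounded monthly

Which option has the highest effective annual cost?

Cobalt Financial: e^0.0589 − 1 = 6.067%
Summit Financial: (1 + 0.0574/2)^2 − 1 = 5.822%
Vantage Capital: (1 + 0.0670/12)^12 − 1 = 6.910%
The highest effective annual rate is Vantage Capital at 6.910%.

Vantage Capital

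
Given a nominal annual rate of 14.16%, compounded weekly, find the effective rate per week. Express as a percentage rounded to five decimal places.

With a nominal annual rate compounded weekly, the periodic rate is the nominal rate divided by 52.
i = 0.1416 / 52 = 0.0027231 = 0.27231%.

0.27231%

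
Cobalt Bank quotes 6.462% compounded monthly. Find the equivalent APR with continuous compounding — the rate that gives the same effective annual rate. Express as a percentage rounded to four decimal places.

EAR = (1 + 0.06462/12)^12 − 1 = 0.066569.
Equivalent continuous rate: r = ln(1 + 0.066569) = 0.064447 = 6.4447%.

6.4447%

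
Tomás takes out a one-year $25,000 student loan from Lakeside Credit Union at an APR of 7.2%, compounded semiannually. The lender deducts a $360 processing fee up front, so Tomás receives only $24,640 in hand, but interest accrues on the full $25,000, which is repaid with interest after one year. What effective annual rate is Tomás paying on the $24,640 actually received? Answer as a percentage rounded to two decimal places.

8.90%

Amount owed after one year: 25,000 × (1 + 0.072/2)^2 = 25,000 × 1.073296 = $26,832.40.
Effective rate on net proceeds: 26,832.40 / 24,640 − 1 = 0.088977 = 8.90%.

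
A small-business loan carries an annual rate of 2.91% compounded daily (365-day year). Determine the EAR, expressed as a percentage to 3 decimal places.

EAR = (1 + 0.0291/365)^365 − 1.
= (1 + 0.000080)^365 − 1 = 1.029526 − 1 = 2.953%.

2.953%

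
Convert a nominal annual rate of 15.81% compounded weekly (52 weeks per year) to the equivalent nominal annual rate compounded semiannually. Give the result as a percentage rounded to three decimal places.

EAR = (1 + 0.1581/52)^52 − 1 = 0.171002.
Solve (1 + r/2)^2 = 1.171002: r/2 = 1.171002^(1/2) − 1 = 0.082129, so r = 0.164257 = 16.426%.

16.426%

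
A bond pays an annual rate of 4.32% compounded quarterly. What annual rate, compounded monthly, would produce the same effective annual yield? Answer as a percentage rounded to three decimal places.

4.305%

EAR = (1 + 0.0432/4)^4 − 1 = 0.043905.
Solve (1 + r/12)^12 = 1.043905: r/12 = 1.043905^(1/12) − 1 = 0.003587, so r = 0.043045 = 4.305%.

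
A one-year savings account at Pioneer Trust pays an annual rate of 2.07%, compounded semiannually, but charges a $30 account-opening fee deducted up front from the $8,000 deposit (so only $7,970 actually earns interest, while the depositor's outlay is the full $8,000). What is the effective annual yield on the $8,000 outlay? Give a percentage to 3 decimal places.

Value after one year: 7,970 × (1 + 0.0207/2)^2 = 7,970 × 1.020807 = $8,135.83.
Effective yield on the $8,000 outlay: 8,135.83 / 8,000 − 1 = 0.016979 = 1.698%.

1.698%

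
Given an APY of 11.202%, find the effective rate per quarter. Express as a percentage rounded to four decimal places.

The per-quarter rate i satisfies (1 + i)^4 = 1 + 0.11202.
i = 1.11202^(1/4) − 1 = 0.0269000 = 2.6900%.

2.6900%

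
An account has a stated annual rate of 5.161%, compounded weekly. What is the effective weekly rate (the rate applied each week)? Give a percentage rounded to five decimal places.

0.09925%

With a nominal annual rate compounded weekly, the periodic rate is the nominal rate divided by 52.
i = 0.05161 / 52 = 0.0009925 = 0.09925%.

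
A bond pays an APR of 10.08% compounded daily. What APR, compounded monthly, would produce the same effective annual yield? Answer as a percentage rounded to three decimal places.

10.121%

EAR = (1 + 0.1008/365)^365 − 1 = 0.106040.
Solve (1 + r/12)^12 = 1.106040: r/12 = 1.106040^(1/12) − 1 = 0.008434, so r = 0.101211 = 10.121%.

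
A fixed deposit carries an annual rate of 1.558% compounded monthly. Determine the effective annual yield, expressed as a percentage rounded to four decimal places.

EAR = (1 + 0.01558/12)^12 − 1.
= (1 + 0.001298)^12 − 1 = 1.015692 − 1 = 1.5692%.

1.5692%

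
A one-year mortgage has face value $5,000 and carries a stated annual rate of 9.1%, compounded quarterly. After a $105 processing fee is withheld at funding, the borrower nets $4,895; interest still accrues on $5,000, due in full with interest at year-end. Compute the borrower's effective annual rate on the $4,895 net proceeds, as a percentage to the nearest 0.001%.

Amount owed after one year: 5,000 × (1 + 0.091/4)^4 = 5,000 × 1.094153 = $5,470.76.
Effective rate on net proceeds: 5,470.76 / 4,895 − 1 = 0.117623 = 11.762%.

11.762%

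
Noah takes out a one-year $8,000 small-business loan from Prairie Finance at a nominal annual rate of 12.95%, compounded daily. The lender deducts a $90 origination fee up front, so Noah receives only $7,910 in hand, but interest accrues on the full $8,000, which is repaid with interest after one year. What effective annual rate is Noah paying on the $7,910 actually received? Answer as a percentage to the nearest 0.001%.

15.118%

Amount owed after one year: 8,000 × (1 + 0.1295/365)^365 = 8,000 × 1.138233 = $9,105.86.
Effective rate on net proceeds: 9,105.86 / 7,910 − 1 = 0.151184 = 15.118%.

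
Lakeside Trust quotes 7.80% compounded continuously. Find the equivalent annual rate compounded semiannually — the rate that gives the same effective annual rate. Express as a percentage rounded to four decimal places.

7.9541%

EAR under continuous compounding: e^0.0780 − 1 = 0.081123.
Solve (1 + r/2)^2 = 1.081123: r/2 = 1.081123^(1/2) − 1 = 0.039770, so r = 0.079541 = 7.9541%.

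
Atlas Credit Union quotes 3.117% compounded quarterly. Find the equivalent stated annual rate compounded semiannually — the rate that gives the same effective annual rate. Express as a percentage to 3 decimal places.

3.129%

EAR = (1 + 0.03117/4)^4 − 1 = 0.031536.
Solve (1 + r/2)^2 = 1.031536: r/2 = 1.031536^(1/2) − 1 = 0.015646, so r = 0.031291 = 3.129%.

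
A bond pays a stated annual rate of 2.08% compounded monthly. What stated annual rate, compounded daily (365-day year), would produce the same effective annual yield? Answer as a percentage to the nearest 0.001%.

2.078%

EAR = (1 + 0.0208/12)^12 − 1 = 0.020999.
Solve (1 + r/365)^365 = 1.020999: r/365 = 1.020999^(1/365) − 1 = 0.000057, so r = 0.020783 = 2.078%.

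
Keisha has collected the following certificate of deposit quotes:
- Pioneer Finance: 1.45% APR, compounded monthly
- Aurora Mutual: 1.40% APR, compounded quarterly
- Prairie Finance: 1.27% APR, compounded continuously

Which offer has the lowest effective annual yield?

Prairie Finance

Pioneer Finance: (1 + 0.0145/12)^12 − 1 = 1.460%
Aurora Mutual: (1 + 0.0140/4)^4 − 1 = 1.407%
Prairie Finance: e^0.0127 − 1 = 1.278%
The lowest effective annual rate is Prairie Finance at 1.278%.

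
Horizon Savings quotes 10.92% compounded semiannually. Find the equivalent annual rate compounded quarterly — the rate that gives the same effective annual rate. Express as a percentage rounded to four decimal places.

EAR = (1 + 0.1092/2)^2 − 1 = 0.112181.
Solve (1 + r/4)^4 = 1.112181: r/4 = 1.112181^(1/4) − 1 = 0.026937, so r = 0.107749 = 10.7749%.

10.7749%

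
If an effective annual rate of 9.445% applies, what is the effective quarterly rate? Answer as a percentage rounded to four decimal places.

2.2819%

The per-quarter rate i satisfies (1 + i)^4 = 1 + 0.09445.
i = 1.09445^(1/4) − 1 = 0.0228195 = 2.2819%.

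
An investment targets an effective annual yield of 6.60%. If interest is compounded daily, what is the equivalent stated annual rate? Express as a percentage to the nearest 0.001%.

(1 + r/365)^365 − 1 = 0.0660, so 1 + r/365 = 1.0660^(1/365).
r/365 = 0.000175, so r = 0.063919 = 6.392%.

6.392%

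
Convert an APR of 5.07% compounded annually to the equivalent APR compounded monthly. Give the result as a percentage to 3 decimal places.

Compounded annually, EAR = nominal = 0.050700.
Solve (1 + r/12)^12 = 1.050700: r/12 = 1.050700^(1/12) − 1 = 0.004130, so r = 0.049559 = 4.956%.

4.956%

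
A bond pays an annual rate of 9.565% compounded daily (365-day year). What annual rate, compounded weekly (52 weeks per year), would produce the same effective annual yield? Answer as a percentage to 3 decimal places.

9.573%

EAR = (1 + 0.09565/365)^365 − 1 = 0.100360.
Solve (1 + r/52)^52 = 1.100360: r/52 = 1.100360^(1/52) − 1 = 0.001841, so r = 0.095725 = 9.573%.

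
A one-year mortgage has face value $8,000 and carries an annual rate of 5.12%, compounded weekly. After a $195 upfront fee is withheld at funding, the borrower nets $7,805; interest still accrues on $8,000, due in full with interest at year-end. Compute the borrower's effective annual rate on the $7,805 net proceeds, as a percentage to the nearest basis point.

7.88%

Amount owed after one year: 8,000 × (1 + 0.0512/52)^52 = 8,000 × 1.052507 = $8,420.05.
Effective rate on net proceeds: 8,420.05 / 7,805 − 1 = 0.078803 = 7.88%.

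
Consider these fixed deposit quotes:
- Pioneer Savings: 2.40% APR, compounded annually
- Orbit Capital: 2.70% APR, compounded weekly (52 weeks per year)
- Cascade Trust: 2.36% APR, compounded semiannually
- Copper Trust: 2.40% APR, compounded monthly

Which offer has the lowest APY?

Cascade Trust

Pioneer Savings: compounded annually, EAR = 2.400%
Orbit Capital: (1 + 0.0270/52)^52 − 1 = 2.736%
Cascade Trust: (1 + 0.0236/2)^2 − 1 = 2.374%
Copper Trust: (1 + 0.0240/12)^12 − 1 = 2.427%
The lowest effective annual rate is Cascade Trust at 2.374%.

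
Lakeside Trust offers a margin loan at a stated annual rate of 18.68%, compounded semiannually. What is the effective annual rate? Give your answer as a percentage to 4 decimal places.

19.5524%

EAR = (1 + 0.1868/2)^2 − 1.
= 1.195524 − 1 = 19.5524%.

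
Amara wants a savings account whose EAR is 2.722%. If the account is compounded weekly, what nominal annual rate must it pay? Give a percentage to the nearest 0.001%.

2.686%

(1 + r/52)^52 − 1 = 0.02722, so 1 + r/52 = 1.02722^(1/52).
r/52 = 0.000517, so r = 0.026863 = 2.686%.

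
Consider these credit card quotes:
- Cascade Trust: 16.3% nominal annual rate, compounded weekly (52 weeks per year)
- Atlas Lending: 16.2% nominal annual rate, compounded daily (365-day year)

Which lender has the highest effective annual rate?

Cascade Trust: (1 + 0.163/52)^52 − 1 = 17.674%
Atlas Lending: (1 + 0.162/365)^365 − 1 = 17.582%
The highest effective annual rate is Cascade Trust at 17.674%.

Cascade Trust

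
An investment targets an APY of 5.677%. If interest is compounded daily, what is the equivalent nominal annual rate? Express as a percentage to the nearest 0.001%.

5.522%

(1 + r/365)^365 − 1 = 0.05677, so 1 + r/365 = 1.05677^(1/365).
r/365 = 0.000151, so r = 0.055221 = 5.522%.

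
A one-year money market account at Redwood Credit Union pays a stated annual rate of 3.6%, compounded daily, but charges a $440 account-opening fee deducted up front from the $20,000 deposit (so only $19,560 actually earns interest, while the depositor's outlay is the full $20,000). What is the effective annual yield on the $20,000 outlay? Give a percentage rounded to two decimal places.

Value after one year: 19,560 × (1 + 0.036/365)^365 = 19,560 × 1.036654 = $20,276.95.
Effective yield on the $20,000 outlay: 20,276.95 / 20,000 − 1 = 0.013848 = 1.38%.

1.38%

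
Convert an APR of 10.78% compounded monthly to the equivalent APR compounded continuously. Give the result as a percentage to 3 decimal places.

EAR = (1 + 0.1078/12)^12 − 1 = 0.113289.
Equivalent continuous rate: r = ln(1 + 0.113289) = 0.107319 = 10.732%.

10.732%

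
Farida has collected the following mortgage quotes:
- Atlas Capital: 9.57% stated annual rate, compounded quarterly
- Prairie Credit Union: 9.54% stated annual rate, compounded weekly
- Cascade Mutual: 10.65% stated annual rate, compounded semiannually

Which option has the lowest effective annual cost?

Atlas Capital: (1 + 0.0957/4)^4 − 1 = 9.919%
Prairie Credit Union: (1 + 0.0954/52)^52 − 1 = 10.000%
Cascade Mutual: (1 + 0.1065/2)^2 − 1 = 10.934%
The lowest effective annual rate is Atlas Capital at 9.919%.

Atlas Capital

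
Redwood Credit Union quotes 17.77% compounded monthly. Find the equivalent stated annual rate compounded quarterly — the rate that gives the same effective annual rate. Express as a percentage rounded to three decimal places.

EAR = (1 + 0.1777/12)^12 − 1 = 0.192912.
Solve (1 + r/4)^4 = 1.192912: r/4 = 1.192912^(1/4) − 1 = 0.045086, so r = 0.180344 = 18.034%.

18.034%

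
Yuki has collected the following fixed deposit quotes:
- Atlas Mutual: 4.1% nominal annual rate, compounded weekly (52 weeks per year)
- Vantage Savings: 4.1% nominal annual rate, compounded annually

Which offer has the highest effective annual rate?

Atlas Mutual

Atlas Mutual: (1 + 0.041/52)^52 − 1 = 4.184%
Vantage Savings: compounded annually, EAR = 4.100%
The highest effective annual rate is Atlas Mutual at 4.184%.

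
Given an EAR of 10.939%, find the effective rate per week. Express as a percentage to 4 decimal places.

0.1998%

The per-week rate i satisfies (1 + i)^52 = 1 + 0.10939.
i = 1.10939^(1/52) − 1 = 0.0019983 = 0.1998%.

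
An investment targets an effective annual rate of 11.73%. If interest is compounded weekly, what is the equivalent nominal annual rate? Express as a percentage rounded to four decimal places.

(1 + r/52)^52 − 1 = 0.1173, so 1 + r/52 = 1.1173^(1/52).
r/52 = 0.002135, so r = 0.111033 = 11.1033%.

11.1033%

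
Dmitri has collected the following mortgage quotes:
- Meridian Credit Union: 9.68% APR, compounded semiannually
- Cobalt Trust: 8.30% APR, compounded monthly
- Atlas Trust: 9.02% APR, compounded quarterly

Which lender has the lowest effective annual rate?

Cobalt Trust

Meridian Credit Union: (1 + 0.0968/2)^2 − 1 = 9.914%
Cobalt Trust: (1 + 0.0830/12)^12 − 1 = 8.623%
Atlas Trust: (1 + 0.0902/4)^4 − 1 = 9.330%
The lowest effective annual rate is Cobalt Trust at 8.623%.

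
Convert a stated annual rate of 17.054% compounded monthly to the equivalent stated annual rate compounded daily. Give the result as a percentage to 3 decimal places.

EAR = (1 + 0.17054/12)^12 − 1 = 0.184522.
Solve (1 + r/365)^365 = 1.184522: r/365 = 1.184522^(1/365) − 1 = 0.000464, so r = 0.169379 = 16.938%.

16.938%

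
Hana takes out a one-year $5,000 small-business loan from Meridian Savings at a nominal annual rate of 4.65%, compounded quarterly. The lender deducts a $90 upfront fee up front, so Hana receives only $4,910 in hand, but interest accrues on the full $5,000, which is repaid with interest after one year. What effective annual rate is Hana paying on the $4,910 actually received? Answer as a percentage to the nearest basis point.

6.65%

Amount owed after one year: 5,000 × (1 + 0.0465/4)^4 = 5,000 × 1.047317 = $5,236.59.
Effective rate on net proceeds: 5,236.59 / 4,910 − 1 = 0.066514 = 6.65%.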